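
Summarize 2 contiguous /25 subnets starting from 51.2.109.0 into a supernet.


Original prefix: /25
Number of subnets: 2 = 2^1
New prefix = 25 - 1 = 24
Supernet: 51.2.109.0/24


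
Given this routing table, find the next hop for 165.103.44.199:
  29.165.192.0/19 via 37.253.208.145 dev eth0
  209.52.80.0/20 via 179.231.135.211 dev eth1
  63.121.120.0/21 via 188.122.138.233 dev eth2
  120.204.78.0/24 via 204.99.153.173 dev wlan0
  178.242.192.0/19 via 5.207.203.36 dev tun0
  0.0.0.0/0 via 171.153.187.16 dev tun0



Longest prefix match for 165.103.44.199:
  /19 29.165.192.0: no
  /20 209.52.80.0: no
  /21 63.121.120.0: no
  /24 120.204.78.0: no
  /19 178.242.192.0: no
  /0 0.0.0.0: MATCH
Selected: next-hop 171.153.187.16 via tun0 (matched /0)


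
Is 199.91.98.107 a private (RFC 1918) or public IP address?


RFC 1918 private ranges:
  10.0.0.0/8 (10.0.0.0 - 10.255.255.255)
  172.16.0.0/12 (172.16.0.0 - 172.31.255.255)
  192.168.0.0/16 (192.168.0.0 - 192.168.255.255)
Public (not in any RFC 1918 range)


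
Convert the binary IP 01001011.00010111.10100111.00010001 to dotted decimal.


01001011 = 75
00010111 = 23
10100111 = 167
00010001 = 17
IP: 75.23.167.17


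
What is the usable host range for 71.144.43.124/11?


Network: 71.128.0.0
Broadcast: 71.159.255.255
First usable = network + 1
Last usable = broadcast - 1
Range: 71.128.0.1 to 71.159.255.254


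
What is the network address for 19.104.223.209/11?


IP:   00010011.01101000.11011111.11010001
Mask: 11111111.11100000.00000000.00000000
AND operation:
Net:  00010011.01100000.00000000.00000000
Network: 19.96.0.0/11


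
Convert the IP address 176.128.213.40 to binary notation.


176 = 10110000
128 = 10000000
213 = 11010101
40 = 00101000
Binary: 10110000.10000000.11010101.00101000


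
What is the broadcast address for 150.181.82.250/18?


Network: 150.181.64.0/18
Host bits = 14
Set all host bits to 1:
Broadcast: 150.181.127.255


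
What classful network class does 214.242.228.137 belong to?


First octet: 214
Binary: 11010110
110xxxxx -> Class C (192-223)
Class C, default mask 255.255.255.0 (/24)


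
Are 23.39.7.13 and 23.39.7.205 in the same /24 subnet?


Mask: 255.255.255.0
23.39.7.13 AND mask = 23.39.7.0
23.39.7.205 AND mask = 23.39.7.0
Yes, same subnet (23.39.7.0)


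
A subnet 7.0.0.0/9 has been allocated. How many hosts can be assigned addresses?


Host bits = 32 - 9 = 23
Total addresses = 2^23 = 8388608
Usable = total - 2 (network and broadcast)
Usable hosts: 8388606


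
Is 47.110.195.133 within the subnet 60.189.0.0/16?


Subnet network: 60.189.0.0
Test IP AND mask: 47.110.0.0
No, 47.110.195.133 is not in 60.189.0.0/16


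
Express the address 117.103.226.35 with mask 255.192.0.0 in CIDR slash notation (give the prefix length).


Binary: 11111111.11000000.00000000.00000000
Count leading 1s
Prefix: /10


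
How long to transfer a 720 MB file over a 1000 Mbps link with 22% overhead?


Effective throughput = 1000 * (1 - 22/100) = 780 Mbps
File size in Mb = 720 * 8 = 5760 Mb
Time = 5760 / 780
Time = 7.3846 seconds


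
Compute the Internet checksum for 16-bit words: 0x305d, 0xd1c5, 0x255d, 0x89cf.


Sum all words (with carry folding):
+ 0x305d = 0x305d
+ 0xd1c5 = 0x0223
+ 0x255d = 0x2780
+ 0x89cf = 0xb14f
One's complement: ~0xb14f
Checksum = 0x4eb0


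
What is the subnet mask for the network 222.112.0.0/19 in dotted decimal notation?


/19 means 19 network bits, 13 host bits
Binary: 11111111111111111110000000000000
Mask: 255.255.224.0


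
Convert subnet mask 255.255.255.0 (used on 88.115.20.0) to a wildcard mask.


Subnet mask: 255.255.255.0
Wildcard = 255.255.255.255 - subnet mask
255 - 255 = 0
255 - 255 = 0
255 - 255 = 0
255 - 0 = 255
Wildcard: 0.0.0.255


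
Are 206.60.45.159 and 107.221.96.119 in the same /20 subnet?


Mask: 255.255.240.0
206.60.45.159 AND mask = 206.60.32.0
107.221.96.119 AND mask = 107.221.96.0
No, different subnets (206.60.32.0 vs 107.221.96.0)


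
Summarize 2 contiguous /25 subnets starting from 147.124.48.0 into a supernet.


Original prefix: /25
Number of subnets: 2 = 2^1
New prefix = 25 - 1 = 24
Supernet: 147.124.48.0/24


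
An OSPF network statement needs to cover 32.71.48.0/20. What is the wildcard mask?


Subnet mask: 255.255.240.0
Wildcard = 255.255.255.255 - subnet mask
255 - 255 = 0
255 - 255 = 0
255 - 240 = 15
255 - 0 = 255
Wildcard: 0.0.15.255


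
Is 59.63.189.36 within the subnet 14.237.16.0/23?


Subnet network: 14.237.16.0
Test IP AND mask: 59.63.188.0
No, 59.63.189.36 is not in 14.237.16.0/23


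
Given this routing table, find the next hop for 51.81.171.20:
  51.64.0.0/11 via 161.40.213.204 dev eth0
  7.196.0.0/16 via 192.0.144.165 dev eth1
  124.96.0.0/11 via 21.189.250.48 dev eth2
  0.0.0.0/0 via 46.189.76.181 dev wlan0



Longest prefix match for 51.81.171.20:
  /11 51.64.0.0: MATCH
  /16 7.196.0.0: no
  /11 124.96.0.0: no
  /0 0.0.0.0: MATCH
Selected: next-hop 161.40.213.204 via eth0 (matched /11)


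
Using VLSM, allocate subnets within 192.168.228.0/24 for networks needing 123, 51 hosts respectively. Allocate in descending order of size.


123 hosts -> /25 (126 usable): 192.168.228.0/25
51 hosts -> /26 (62 usable): 192.168.228.128/26
Allocation: 192.168.228.0/25 (123 hosts, 126 usable); 192.168.228.128/26 (51 hosts, 62 usable)


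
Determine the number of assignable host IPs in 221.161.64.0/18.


Host bits = 32 - 18 = 14
Total addresses = 2^14 = 16384
Usable = total - 2 (network and broadcast)
Usable hosts: 16382


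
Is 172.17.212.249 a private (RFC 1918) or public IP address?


RFC 1918 private ranges:
  10.0.0.0/8 (10.0.0.0 - 10.255.255.255)
  172.16.0.0/12 (172.16.0.0 - 172.31.255.255)
  192.168.0.0/16 (192.168.0.0 - 192.168.255.255)
Private (in 172.16.0.0/12)


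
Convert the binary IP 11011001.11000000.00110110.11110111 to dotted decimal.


11011001 = 217
11000000 = 192
00110110 = 54
11110111 = 247
IP: 217.192.54.247


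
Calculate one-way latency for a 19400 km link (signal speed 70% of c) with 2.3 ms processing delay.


Speed = 0.7 * 3e5 km/s = 210000 km/s
Propagation delay = 19400 / 210000 = 0.0924 s = 92.381 ms
Processing delay = 2.3 ms
Total one-way latency = 94.681 ms


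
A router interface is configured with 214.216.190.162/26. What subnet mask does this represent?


/26 means 26 network bits, 6 host bits
Binary: 11111111111111111111111111000000
Mask: 255.255.255.192


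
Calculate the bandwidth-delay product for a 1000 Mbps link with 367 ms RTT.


BDP = bandwidth * RTT
= 1000 Mbps * 367 ms
= 1000 * 1e6 * 367 / 1000 bits
= 367000000 bits
= 45875000 bytes
= 44799.8047 KB
BDP = 367000000 bits (45875000 bytes)


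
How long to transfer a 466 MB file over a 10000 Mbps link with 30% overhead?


Effective throughput = 10000 * (1 - 30/100) = 7000 Mbps
File size in Mb = 466 * 8 = 3728 Mb
Time = 3728 / 7000
Time = 0.5326 seconds


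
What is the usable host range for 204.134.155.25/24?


Network: 204.134.155.0
Broadcast: 204.134.155.255
First usable = network + 1
Last usable = broadcast - 1
Range: 204.134.155.1 to 204.134.155.254


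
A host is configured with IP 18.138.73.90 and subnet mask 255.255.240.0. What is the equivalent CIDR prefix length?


Binary: 11111111.11111111.11110000.00000000
Count leading 1s
Prefix: /20


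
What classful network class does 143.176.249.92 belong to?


First octet: 143
Binary: 10001111
10xxxxxx -> Class B (128-191)
Class B, default mask 255.255.0.0 (/16)


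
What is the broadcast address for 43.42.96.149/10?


Network: 43.0.0.0/10
Host bits = 22
Set all host bits to 1:
Broadcast: 43.63.255.255


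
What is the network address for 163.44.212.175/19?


IP:   10100011.00101100.11010100.10101111
Mask: 11111111.11111111.11100000.00000000
AND operation:
Net:  10100011.00101100.11000000.00000000
Network: 163.44.192.0/19


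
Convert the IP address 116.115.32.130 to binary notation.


116 = 01110100
115 = 01110011
32 = 00100000
130 = 10000010
Binary: 01110100.01110011.00100000.10000010


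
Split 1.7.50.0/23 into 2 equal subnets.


New prefix = 23 + 1 = 24
Each subnet has 256 addresses
  1.7.50.0/24
  1.7.51.0/24
Subnets: 1.7.50.0/24, 1.7.51.0/24


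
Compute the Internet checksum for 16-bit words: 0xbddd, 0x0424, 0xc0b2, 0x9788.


Sum all words (with carry folding):
+ 0xbddd = 0xbddd
+ 0x0424 = 0xc201
+ 0xc0b2 = 0x82b4
+ 0x9788 = 0x1a3d
One's complement: ~0x1a3d
Checksum = 0xe5c2


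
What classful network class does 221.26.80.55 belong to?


First octet: 221
Binary: 11011101
110xxxxx -> Class C (192-223)
Class C, default mask 255.255.255.0 (/24)


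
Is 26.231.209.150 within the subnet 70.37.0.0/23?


Subnet network: 70.37.0.0
Test IP AND mask: 26.231.208.0
No, 26.231.209.150 is not in 70.37.0.0/23


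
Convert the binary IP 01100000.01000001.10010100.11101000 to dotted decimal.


01100000 = 96
01000001 = 65
10010100 = 148
11101000 = 232
IP: 96.65.148.232


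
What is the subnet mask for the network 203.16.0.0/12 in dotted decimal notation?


/12 means 12 network bits, 20 host bits
Binary: 11111111111100000000000000000000
Mask: 255.240.0.0


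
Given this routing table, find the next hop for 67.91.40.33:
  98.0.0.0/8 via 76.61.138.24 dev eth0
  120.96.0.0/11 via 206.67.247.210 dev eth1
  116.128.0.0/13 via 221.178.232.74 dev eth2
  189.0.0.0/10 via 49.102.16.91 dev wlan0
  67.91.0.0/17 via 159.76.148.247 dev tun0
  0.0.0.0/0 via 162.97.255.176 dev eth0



Longest prefix match for 67.91.40.33:
  /8 98.0.0.0: no
  /11 120.96.0.0: no
  /13 116.128.0.0: no
  /10 189.0.0.0: no
  /17 67.91.0.0: MATCH
  /0 0.0.0.0: MATCH
Selected: next-hop 159.76.148.247 via tun0 (matched /17)


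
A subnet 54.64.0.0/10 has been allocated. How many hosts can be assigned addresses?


Host bits = 32 - 10 = 22
Total addresses = 2^22 = 4194304
Usable = total - 2 (network and broadcast)
Usable hosts: 4194302


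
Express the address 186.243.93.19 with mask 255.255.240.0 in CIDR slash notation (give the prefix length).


Binary: 11111111.11111111.11110000.00000000
Count leading 1s
Prefix: /20


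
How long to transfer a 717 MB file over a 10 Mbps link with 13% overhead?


Effective throughput = 10 * (1 - 13/100) = 8.7 Mbps
File size in Mb = 717 * 8 = 5736 Mb
Time = 5736 / 8.7
Time = 659.3103 seconds


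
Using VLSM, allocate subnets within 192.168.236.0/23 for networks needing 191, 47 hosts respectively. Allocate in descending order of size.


191 hosts -> /24 (254 usable): 192.168.236.0/24
47 hosts -> /26 (62 usable): 192.168.237.0/26
Allocation: 192.168.236.0/24 (191 hosts, 254 usable); 192.168.237.0/26 (47 hosts, 62 usable)


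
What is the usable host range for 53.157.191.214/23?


Network: 53.157.190.0
Broadcast: 53.157.191.255
First usable = network + 1
Last usable = broadcast - 1
Range: 53.157.190.1 to 53.157.191.254


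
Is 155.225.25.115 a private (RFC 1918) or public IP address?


RFC 1918 private ranges:
  10.0.0.0/8 (10.0.0.0 - 10.255.255.255)
  172.16.0.0/12 (172.16.0.0 - 172.31.255.255)
  192.168.0.0/16 (192.168.0.0 - 192.168.255.255)
Public (not in any RFC 1918 range)


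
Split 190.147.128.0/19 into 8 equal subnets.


New prefix = 19 + 3 = 22
Each subnet has 1024 addresses
  190.147.128.0/22
  190.147.132.0/22
  190.147.136.0/22
  190.147.140.0/22
  190.147.144.0/22
  190.147.148.0/22
  190.147.152.0/22
  190.147.156.0/22
Subnets: 190.147.128.0/22, 190.147.132.0/22, 190.147.136.0/22, 190.147.140.0/22, 190.147.144.0/22, 190.147.148.0/22, 190.147.152.0/22, 190.147.156.0/22


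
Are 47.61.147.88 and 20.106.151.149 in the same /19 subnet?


Mask: 255.255.224.0
47.61.147.88 AND mask = 47.61.128.0
20.106.151.149 AND mask = 20.106.128.0
No, different subnets (47.61.128.0 vs 20.106.128.0)


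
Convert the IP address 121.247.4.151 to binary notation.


121 = 01111001
247 = 11110111
4 = 00000100
151 = 10010111
Binary: 01111001.11110111.00000100.10010111


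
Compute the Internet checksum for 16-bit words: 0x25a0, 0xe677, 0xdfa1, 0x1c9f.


Sum all words (with carry folding):
+ 0x25a0 = 0x25a0
+ 0xe677 = 0x0c18
+ 0xdfa1 = 0xebb9
+ 0x1c9f = 0x0859
One's complement: ~0x0859
Checksum = 0xf7a6


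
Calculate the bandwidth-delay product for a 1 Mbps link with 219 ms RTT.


BDP = bandwidth * RTT
= 1 Mbps * 219 ms
= 1 * 1e6 * 219 / 1000 bits
= 219000 bits
= 27375 bytes
= 26.7334 KB
BDP = 219000 bits (27375 bytes)


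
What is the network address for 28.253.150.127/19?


IP:   00011100.11111101.10010110.01111111
Mask: 11111111.11111111.11100000.00000000
AND operation:
Net:  00011100.11111101.10000000.00000000
Network: 28.253.128.0/19


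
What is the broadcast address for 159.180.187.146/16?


Network: 159.180.0.0/16
Host bits = 16
Set all host bits to 1:
Broadcast: 159.180.255.255


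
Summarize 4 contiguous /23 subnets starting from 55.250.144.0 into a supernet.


Original prefix: /23
Number of subnets: 4 = 2^2
New prefix = 23 - 2 = 21
Supernet: 55.250.144.0/21


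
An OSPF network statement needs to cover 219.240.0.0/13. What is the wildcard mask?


Subnet mask: 255.248.0.0
Wildcard = 255.255.255.255 - subnet mask
255 - 255 = 0
255 - 248 = 7
255 - 0 = 255
255 - 0 = 255
Wildcard: 0.7.255.255


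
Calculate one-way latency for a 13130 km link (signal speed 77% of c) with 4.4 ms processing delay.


Speed = 0.77 * 3e5 km/s = 231000 km/s
Propagation delay = 13130 / 231000 = 0.0568 s = 56.8398 ms
Processing delay = 4.4 ms
Total one-way latency = 61.2398 ms


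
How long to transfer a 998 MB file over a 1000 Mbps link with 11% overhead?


Effective throughput = 1000 * (1 - 11/100) = 890 Mbps
File size in Mb = 998 * 8 = 7984 Mb
Time = 7984 / 890
Time = 8.9708 seconds


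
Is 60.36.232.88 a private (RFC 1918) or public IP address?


RFC 1918 private ranges:
  10.0.0.0/8 (10.0.0.0 - 10.255.255.255)
  172.16.0.0/12 (172.16.0.0 - 172.31.255.255)
  192.168.0.0/16 (192.168.0.0 - 192.168.255.255)
Public (not in any RFC 1918 range)


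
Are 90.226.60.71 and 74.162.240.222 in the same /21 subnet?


Mask: 255.255.248.0
90.226.60.71 AND mask = 90.226.56.0
74.162.240.222 AND mask = 74.162.240.0
No, different subnets (90.226.56.0 vs 74.162.240.0)


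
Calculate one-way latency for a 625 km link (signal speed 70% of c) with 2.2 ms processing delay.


Speed = 0.7 * 3e5 km/s = 210000 km/s
Propagation delay = 625 / 210000 = 0.003 s = 2.9762 ms
Processing delay = 2.2 ms
Total one-way latency = 5.1762 ms


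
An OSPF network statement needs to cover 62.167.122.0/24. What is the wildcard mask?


Subnet mask: 255.255.255.0
Wildcard = 255.255.255.255 - subnet mask
255 - 255 = 0
255 - 255 = 0
255 - 255 = 0
255 - 0 = 255
Wildcard: 0.0.0.255


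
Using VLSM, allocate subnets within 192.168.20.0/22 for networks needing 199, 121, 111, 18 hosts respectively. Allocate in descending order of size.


199 hosts -> /24 (254 usable): 192.168.20.0/24
121 hosts -> /25 (126 usable): 192.168.21.0/25
111 hosts -> /25 (126 usable): 192.168.21.128/25
18 hosts -> /27 (30 usable): 192.168.22.0/27
Allocation: 192.168.20.0/24 (199 hosts, 254 usable); 192.168.21.0/25 (121 hosts, 126 usable); 192.168.21.128/25 (111 hosts, 126 usable); 192.168.22.0/27 (18 hosts, 30 usable)


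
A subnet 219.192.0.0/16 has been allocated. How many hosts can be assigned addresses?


Host bits = 32 - 16 = 16
Total addresses = 2^16 = 65536
Usable = total - 2 (network and broadcast)
Usable hosts: 65534


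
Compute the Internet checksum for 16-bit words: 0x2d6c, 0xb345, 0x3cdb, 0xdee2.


Sum all words (with carry folding):
+ 0x2d6c = 0x2d6c
+ 0xb345 = 0xe0b1
+ 0x3cdb = 0x1d8d
+ 0xdee2 = 0xfc6f
One's complement: ~0xfc6f
Checksum = 0x0390


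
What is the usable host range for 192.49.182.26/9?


Network: 192.0.0.0
Broadcast: 192.127.255.255
First usable = network + 1
Last usable = broadcast - 1
Range: 192.0.0.1 to 192.127.255.254


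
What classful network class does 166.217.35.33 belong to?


First octet: 166
Binary: 10100110
10xxxxxx -> Class B (128-191)
Class B, default mask 255.255.0.0 (/16)


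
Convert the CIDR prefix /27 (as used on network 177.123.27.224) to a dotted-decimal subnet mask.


/27 means 27 network bits, 5 host bits
Binary: 11111111111111111111111111100000
Mask: 255.255.255.224


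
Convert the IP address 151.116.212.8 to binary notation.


151 = 10010111
116 = 01110100
212 = 11010100
8 = 00001000
Binary: 10010111.01110100.11010100.00001000


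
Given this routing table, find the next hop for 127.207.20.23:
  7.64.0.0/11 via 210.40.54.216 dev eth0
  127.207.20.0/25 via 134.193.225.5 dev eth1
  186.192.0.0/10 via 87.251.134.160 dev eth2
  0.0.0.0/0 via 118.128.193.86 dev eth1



Longest prefix match for 127.207.20.23:
  /11 7.64.0.0: no
  /25 127.207.20.0: MATCH
  /10 186.192.0.0: no
  /0 0.0.0.0: MATCH
Selected: next-hop 134.193.225.5 via eth1 (matched /25)


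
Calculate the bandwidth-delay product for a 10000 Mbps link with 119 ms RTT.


BDP = bandwidth * RTT
= 10000 Mbps * 119 ms
= 10000 * 1e6 * 119 / 1000 bits
= 1190000000 bits
= 148750000 bytes
= 145263.6719 KB
BDP = 1190000000 bits (148750000 bytes)


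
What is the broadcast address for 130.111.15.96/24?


Network: 130.111.15.0/24
Host bits = 8
Set all host bits to 1:
Broadcast: 130.111.15.255


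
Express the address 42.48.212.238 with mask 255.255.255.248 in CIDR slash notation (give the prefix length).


Binary: 11111111.11111111.11111111.11111000
Count leading 1s
Prefix: /29


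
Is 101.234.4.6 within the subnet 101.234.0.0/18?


Subnet network: 101.234.0.0
Test IP AND mask: 101.234.0.0
Yes, 101.234.4.6 is in 101.234.0.0/18


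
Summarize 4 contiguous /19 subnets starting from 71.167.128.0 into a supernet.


Original prefix: /19
Number of subnets: 4 = 2^2
New prefix = 19 - 2 = 17
Supernet: 71.167.128.0/17


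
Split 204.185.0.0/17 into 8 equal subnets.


New prefix = 17 + 3 = 20
Each subnet has 4096 addresses
  204.185.0.0/20
  204.185.16.0/20
  204.185.32.0/20
  204.185.48.0/20
  204.185.64.0/20
  204.185.80.0/20
  204.185.96.0/20
  204.185.112.0/20
Subnets: 204.185.0.0/20, 204.185.16.0/20, 204.185.32.0/20, 204.185.48.0/20, 204.185.64.0/20, 204.185.80.0/20, 204.185.96.0/20, 204.185.112.0/20


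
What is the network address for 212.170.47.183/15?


IP:   11010100.10101010.00101111.10110111
Mask: 11111111.11111110.00000000.00000000
AND operation:
Net:  11010100.10101010.00000000.00000000
Network: 212.170.0.0/15


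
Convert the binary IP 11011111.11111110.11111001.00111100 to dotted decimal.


11011111 = 223
11111110 = 254
11111001 = 249
00111100 = 60
IP: 223.254.249.60


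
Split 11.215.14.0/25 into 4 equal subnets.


New prefix = 25 + 2 = 27
Each subnet has 32 addresses
  11.215.14.0/27
  11.215.14.32/27
  11.215.14.64/27
  11.215.14.96/27
Subnets: 11.215.14.0/27, 11.215.14.32/27, 11.215.14.64/27, 11.215.14.96/27


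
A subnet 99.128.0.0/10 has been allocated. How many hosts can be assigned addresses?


Host bits = 32 - 10 = 22
Total addresses = 2^22 = 4194304
Usable = total - 2 (network and broadcast)
Usable hosts: 4194302


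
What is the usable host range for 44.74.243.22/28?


Network: 44.74.243.16
Broadcast: 44.74.243.31
First usable = network + 1
Last usable = broadcast - 1
Range: 44.74.243.17 to 44.74.243.30


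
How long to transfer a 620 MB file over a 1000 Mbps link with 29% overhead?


Effective throughput = 1000 * (1 - 29/100) = 710 Mbps
File size in Mb = 620 * 8 = 4960 Mb
Time = 4960 / 710
Time = 6.9859 seconds


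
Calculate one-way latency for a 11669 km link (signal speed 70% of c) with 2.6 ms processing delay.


Speed = 0.7 * 3e5 km/s = 210000 km/s
Propagation delay = 11669 / 210000 = 0.0556 s = 55.5667 ms
Processing delay = 2.6 ms
Total one-way latency = 58.1667 ms


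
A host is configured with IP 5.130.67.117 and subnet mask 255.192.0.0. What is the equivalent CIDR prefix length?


Binary: 11111111.11000000.00000000.00000000
Count leading 1s
Prefix: /10


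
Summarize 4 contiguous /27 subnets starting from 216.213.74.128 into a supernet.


Original prefix: /27
Number of subnets: 4 = 2^2
New prefix = 27 - 2 = 25
Supernet: 216.213.74.128/25


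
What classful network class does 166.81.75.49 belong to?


First octet: 166
Binary: 10100110
10xxxxxx -> Class B (128-191)
Class B, default mask 255.255.0.0 (/16)


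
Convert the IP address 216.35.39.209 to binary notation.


216 = 11011000
35 = 00100011
39 = 00100111
209 = 11010001
Binary: 11011000.00100011.00100111.11010001


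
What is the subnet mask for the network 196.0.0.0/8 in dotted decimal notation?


/8 means 8 network bits, 24 host bits
Binary: 11111111000000000000000000000000
Mask: 255.0.0.0


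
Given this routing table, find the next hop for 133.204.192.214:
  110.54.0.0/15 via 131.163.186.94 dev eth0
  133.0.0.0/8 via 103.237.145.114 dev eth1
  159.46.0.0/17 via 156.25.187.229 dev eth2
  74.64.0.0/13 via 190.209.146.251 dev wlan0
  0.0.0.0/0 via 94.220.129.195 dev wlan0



Longest prefix match for 133.204.192.214:
  /15 110.54.0.0: no
  /8 133.0.0.0: MATCH
  /17 159.46.0.0: no
  /13 74.64.0.0: no
  /0 0.0.0.0: MATCH
Selected: next-hop 103.237.145.114 via eth1 (matched /8)


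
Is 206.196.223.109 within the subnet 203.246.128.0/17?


Subnet network: 203.246.128.0
Test IP AND mask: 206.196.128.0
No, 206.196.223.109 is not in 203.246.128.0/17


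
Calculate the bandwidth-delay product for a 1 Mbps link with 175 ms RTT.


BDP = bandwidth * RTT
= 1 Mbps * 175 ms
= 1 * 1e6 * 175 / 1000 bits
= 175000 bits
= 21875 bytes
= 21.3623 KB
BDP = 175000 bits (21875 bytes)


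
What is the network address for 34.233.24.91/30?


IP:   00100010.11101001.00011000.01011011
Mask: 11111111.11111111.11111111.11111100
AND operation:
Net:  00100010.11101001.00011000.01011000
Network: 34.233.24.88/30


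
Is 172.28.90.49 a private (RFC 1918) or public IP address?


RFC 1918 private ranges:
  10.0.0.0/8 (10.0.0.0 - 10.255.255.255)
  172.16.0.0/12 (172.16.0.0 - 172.31.255.255)
  192.168.0.0/16 (192.168.0.0 - 192.168.255.255)
Private (in 172.16.0.0/12)


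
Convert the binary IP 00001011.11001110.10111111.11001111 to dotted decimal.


00001011 = 11
11001110 = 206
10111111 = 191
11001111 = 207
IP: 11.206.191.207


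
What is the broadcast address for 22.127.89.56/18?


Network: 22.127.64.0/18
Host bits = 14
Set all host bits to 1:
Broadcast: 22.127.127.255


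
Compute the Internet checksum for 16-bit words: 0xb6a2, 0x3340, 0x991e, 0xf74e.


Sum all words (with carry folding):
+ 0xb6a2 = 0xb6a2
+ 0x3340 = 0xe9e2
+ 0x991e = 0x8301
+ 0xf74e = 0x7a50
One's complement: ~0x7a50
Checksum = 0x85af


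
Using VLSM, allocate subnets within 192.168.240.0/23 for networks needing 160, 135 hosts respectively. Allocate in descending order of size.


160 hosts -> /24 (254 usable): 192.168.240.0/24
135 hosts -> /24 (254 usable): 192.168.241.0/24
Allocation: 192.168.240.0/24 (160 hosts, 254 usable); 192.168.241.0/24 (135 hosts, 254 usable)


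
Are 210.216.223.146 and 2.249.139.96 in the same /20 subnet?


Mask: 255.255.240.0
210.216.223.146 AND mask = 210.216.208.0
2.249.139.96 AND mask = 2.249.128.0
No, different subnets (210.216.208.0 vs 2.249.128.0)


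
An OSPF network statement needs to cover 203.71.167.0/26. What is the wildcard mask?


Subnet mask: 255.255.255.192
Wildcard = 255.255.255.255 - subnet mask
255 - 255 = 0
255 - 255 = 0
255 - 255 = 0
255 - 192 = 63
Wildcard: 0.0.0.63


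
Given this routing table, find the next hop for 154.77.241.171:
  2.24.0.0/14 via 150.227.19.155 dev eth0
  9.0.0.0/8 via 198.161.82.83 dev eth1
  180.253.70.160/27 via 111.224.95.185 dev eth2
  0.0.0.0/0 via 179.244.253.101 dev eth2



Longest prefix match for 154.77.241.171:
  /14 2.24.0.0: no
  /8 9.0.0.0: no
  /27 180.253.70.160: no
  /0 0.0.0.0: MATCH
Selected: next-hop 179.244.253.101 via eth2 (matched /0)


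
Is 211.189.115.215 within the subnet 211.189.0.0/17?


Subnet network: 211.189.0.0
Test IP AND mask: 211.189.0.0
Yes, 211.189.115.215 is in 211.189.0.0/17


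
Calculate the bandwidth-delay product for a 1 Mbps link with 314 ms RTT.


BDP = bandwidth * RTT
= 1 Mbps * 314 ms
= 1 * 1e6 * 314 / 1000 bits
= 314000 bits
= 39250 bytes
= 38.3301 KB
BDP = 314000 bits (39250 bytes)


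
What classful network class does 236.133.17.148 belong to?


First octet: 236
Binary: 11101100
1110xxxx -> Class D (224-239)
Class D (multicast), default mask N/A


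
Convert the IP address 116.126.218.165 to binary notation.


116 = 01110100
126 = 01111110
218 = 11011010
165 = 10100101
Binary: 01110100.01111110.11011010.10100101


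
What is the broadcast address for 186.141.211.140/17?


Network: 186.141.128.0/17
Host bits = 15
Set all host bits to 1:
Broadcast: 186.141.255.255


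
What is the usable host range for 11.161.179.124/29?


Network: 11.161.179.120
Broadcast: 11.161.179.127
First usable = network + 1
Last usable = broadcast - 1
Range: 11.161.179.121 to 11.161.179.126


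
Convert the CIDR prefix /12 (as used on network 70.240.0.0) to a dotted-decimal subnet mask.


/12 means 12 network bits, 20 host bits
Binary: 11111111111100000000000000000000
Mask: 255.240.0.0


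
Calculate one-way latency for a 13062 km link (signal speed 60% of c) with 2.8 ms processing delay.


Speed = 0.6 * 3e5 km/s = 180000 km/s
Propagation delay = 13062 / 180000 = 0.0726 s = 72.5667 ms
Processing delay = 2.8 ms
Total one-way latency = 75.3667 ms


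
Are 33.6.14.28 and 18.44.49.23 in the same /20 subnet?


Mask: 255.255.240.0
33.6.14.28 AND mask = 33.6.0.0
18.44.49.23 AND mask = 18.44.48.0
No, different subnets (33.6.0.0 vs 18.44.48.0)


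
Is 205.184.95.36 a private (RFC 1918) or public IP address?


RFC 1918 private ranges:
  10.0.0.0/8 (10.0.0.0 - 10.255.255.255)
  172.16.0.0/12 (172.16.0.0 - 172.31.255.255)
  192.168.0.0/16 (192.168.0.0 - 192.168.255.255)
Public (not in any RFC 1918 range)


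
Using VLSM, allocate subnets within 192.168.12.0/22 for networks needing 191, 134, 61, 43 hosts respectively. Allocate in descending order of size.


191 hosts -> /24 (254 usable): 192.168.12.0/24
134 hosts -> /24 (254 usable): 192.168.13.0/24
61 hosts -> /26 (62 usable): 192.168.14.0/26
43 hosts -> /26 (62 usable): 192.168.14.64/26
Allocation: 192.168.12.0/24 (191 hosts, 254 usable); 192.168.13.0/24 (134 hosts, 254 usable); 192.168.14.0/26 (61 hosts, 62 usable); 192.168.14.64/26 (43 hosts, 62 usable)


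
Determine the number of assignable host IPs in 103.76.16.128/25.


Host bits = 32 - 25 = 7
Total addresses = 2^7 = 128
Usable = total - 2 (network and broadcast)
Usable hosts: 126


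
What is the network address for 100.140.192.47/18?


IP:   01100100.10001100.11000000.00101111
Mask: 11111111.11111111.11000000.00000000
AND operation:
Net:  01100100.10001100.11000000.00000000
Network: 100.140.192.0/18


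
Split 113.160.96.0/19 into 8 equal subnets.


New prefix = 19 + 3 = 22
Each subnet has 1024 addresses
  113.160.96.0/22
  113.160.100.0/22
  113.160.104.0/22
  113.160.108.0/22
  113.160.112.0/22
  113.160.116.0/22
  113.160.120.0/22
  113.160.124.0/22
Subnets: 113.160.96.0/22, 113.160.100.0/22, 113.160.104.0/22, 113.160.108.0/22, 113.160.112.0/22, 113.160.116.0/22, 113.160.120.0/22, 113.160.124.0/22


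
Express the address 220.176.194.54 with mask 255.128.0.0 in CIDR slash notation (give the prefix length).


Binary: 11111111.10000000.00000000.00000000
Count leading 1s
Prefix: /9


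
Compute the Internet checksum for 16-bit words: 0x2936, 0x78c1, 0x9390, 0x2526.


Sum all words (with carry folding):
+ 0x2936 = 0x2936
+ 0x78c1 = 0xa1f7
+ 0x9390 = 0x3588
+ 0x2526 = 0x5aae
One's complement: ~0x5aae
Checksum = 0xa551


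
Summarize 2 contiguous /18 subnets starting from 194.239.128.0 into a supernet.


Original prefix: /18
Number of subnets: 2 = 2^1
New prefix = 18 - 1 = 17
Supernet: 194.239.128.0/17


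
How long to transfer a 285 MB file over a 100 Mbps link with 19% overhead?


Effective throughput = 100 * (1 - 19/100) = 81 Mbps
File size in Mb = 285 * 8 = 2280 Mb
Time = 2280 / 81
Time = 28.1481 seconds


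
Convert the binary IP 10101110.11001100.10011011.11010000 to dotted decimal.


10101110 = 174
11001100 = 204
10011011 = 155
11010000 = 208
IP: 174.204.155.208


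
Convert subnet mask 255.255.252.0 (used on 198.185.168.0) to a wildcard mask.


Subnet mask: 255.255.252.0
Wildcard = 255.255.255.255 - subnet mask
255 - 255 = 0
255 - 255 = 0
255 - 252 = 3
255 - 0 = 255
Wildcard: 0.0.3.255


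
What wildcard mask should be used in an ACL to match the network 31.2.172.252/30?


Subnet mask: 255.255.255.252
Wildcard = 255.255.255.255 - subnet mask
255 - 255 = 0
255 - 255 = 0
255 - 255 = 0
255 - 252 = 3
Wildcard: 0.0.0.3


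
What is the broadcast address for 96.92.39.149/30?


Network: 96.92.39.148/30
Host bits = 2
Set all host bits to 1:
Broadcast: 96.92.39.151


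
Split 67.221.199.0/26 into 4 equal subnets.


New prefix = 26 + 2 = 28
Each subnet has 16 addresses
  67.221.199.0/28
  67.221.199.16/28
  67.221.199.32/28
  67.221.199.48/28
Subnets: 67.221.199.0/28, 67.221.199.16/28, 67.221.199.32/28, 67.221.199.48/28


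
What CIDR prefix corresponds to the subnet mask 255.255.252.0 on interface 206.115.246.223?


Binary: 11111111.11111111.11111100.00000000
Count leading 1s
Prefix: /22


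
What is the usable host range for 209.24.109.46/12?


Network: 209.16.0.0
Broadcast: 209.31.255.255
First usable = network + 1
Last usable = broadcast - 1
Range: 209.16.0.1 to 209.31.255.254


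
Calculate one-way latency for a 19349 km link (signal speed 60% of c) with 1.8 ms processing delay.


Speed = 0.6 * 3e5 km/s = 180000 km/s
Propagation delay = 19349 / 180000 = 0.1075 s = 107.4944 ms
Processing delay = 1.8 ms
Total one-way latency = 109.2944 ms


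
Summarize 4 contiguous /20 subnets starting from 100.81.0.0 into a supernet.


Original prefix: /20
Number of subnets: 4 = 2^2
New prefix = 20 - 2 = 18
Supernet: 100.81.0.0/18


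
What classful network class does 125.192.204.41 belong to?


First octet: 125
Binary: 01111101
0xxxxxxx -> Class A (1-126)
Class A, default mask 255.0.0.0 (/8)


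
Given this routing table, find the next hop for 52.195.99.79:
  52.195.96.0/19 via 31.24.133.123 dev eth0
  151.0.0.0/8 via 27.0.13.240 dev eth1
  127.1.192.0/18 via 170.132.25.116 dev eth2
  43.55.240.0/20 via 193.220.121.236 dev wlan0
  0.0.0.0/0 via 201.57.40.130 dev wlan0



Longest prefix match for 52.195.99.79:
  /19 52.195.96.0: MATCH
  /8 151.0.0.0: no
  /18 127.1.192.0: no
  /20 43.55.240.0: no
  /0 0.0.0.0: MATCH
Selected: next-hop 31.24.133.123 via eth0 (matched /19)


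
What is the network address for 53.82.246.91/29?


IP:   00110101.01010010.11110110.01011011
Mask: 11111111.11111111.11111111.11111000
AND operation:
Net:  00110101.01010010.11110110.01011000
Network: 53.82.246.88/29


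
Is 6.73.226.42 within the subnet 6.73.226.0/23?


Subnet network: 6.73.226.0
Test IP AND mask: 6.73.226.0
Yes, 6.73.226.42 is in 6.73.226.0/23


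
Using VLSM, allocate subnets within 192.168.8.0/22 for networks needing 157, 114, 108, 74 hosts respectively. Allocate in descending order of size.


157 hosts -> /24 (254 usable): 192.168.8.0/24
114 hosts -> /25 (126 usable): 192.168.9.0/25
108 hosts -> /25 (126 usable): 192.168.9.128/25
74 hosts -> /25 (126 usable): 192.168.10.0/25
Allocation: 192.168.8.0/24 (157 hosts, 254 usable); 192.168.9.0/25 (114 hosts, 126 usable); 192.168.9.128/25 (108 hosts, 126 usable); 192.168.10.0/25 (74 hosts, 126 usable)


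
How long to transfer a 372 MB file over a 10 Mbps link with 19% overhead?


Effective throughput = 10 * (1 - 19/100) = 8.1 Mbps
File size in Mb = 372 * 8 = 2976 Mb
Time = 2976 / 8.1
Time = 367.4074 seconds


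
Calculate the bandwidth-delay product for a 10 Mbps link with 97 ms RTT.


BDP = bandwidth * RTT
= 10 Mbps * 97 ms
= 10 * 1e6 * 97 / 1000 bits
= 970000 bits
= 121250 bytes
= 118.4082 KB
BDP = 970000 bits (121250 bytes)


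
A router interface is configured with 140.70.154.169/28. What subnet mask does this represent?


/28 means 28 network bits, 4 host bits
Binary: 11111111111111111111111111110000
Mask: 255.255.255.240


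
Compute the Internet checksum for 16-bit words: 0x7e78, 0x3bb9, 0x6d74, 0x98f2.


Sum all words (with carry folding):
+ 0x7e78 = 0x7e78
+ 0x3bb9 = 0xba31
+ 0x6d74 = 0x27a6
+ 0x98f2 = 0xc098
One's complement: ~0xc098
Checksum = 0x3f67


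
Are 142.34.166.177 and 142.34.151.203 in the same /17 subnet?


Mask: 255.255.128.0
142.34.166.177 AND mask = 142.34.128.0
142.34.151.203 AND mask = 142.34.128.0
Yes, same subnet (142.34.128.0)


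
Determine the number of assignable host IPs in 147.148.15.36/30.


Host bits = 32 - 30 = 2
Total addresses = 2^2 = 4
Usable = total - 2 (network and broadcast)
Usable hosts: 2


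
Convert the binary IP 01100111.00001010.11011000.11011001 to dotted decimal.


01100111 = 103
00001010 = 10
11011000 = 216
11011001 = 217
IP: 103.10.216.217


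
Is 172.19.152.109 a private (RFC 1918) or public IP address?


RFC 1918 private ranges:
  10.0.0.0/8 (10.0.0.0 - 10.255.255.255)
  172.16.0.0/12 (172.16.0.0 - 172.31.255.255)
  192.168.0.0/16 (192.168.0.0 - 192.168.255.255)
Private (in 172.16.0.0/12)


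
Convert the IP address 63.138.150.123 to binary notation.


63 = 00111111
138 = 10001010
150 = 10010110
123 = 01111011
Binary: 00111111.10001010.10010110.01111011


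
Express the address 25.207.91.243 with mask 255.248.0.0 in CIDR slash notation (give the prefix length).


Binary: 11111111.11111000.00000000.00000000
Count leading 1s
Prefix: /13


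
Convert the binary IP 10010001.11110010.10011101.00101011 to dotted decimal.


10010001 = 145
11110010 = 242
10011101 = 157
00101011 = 43
IP: 145.242.157.43


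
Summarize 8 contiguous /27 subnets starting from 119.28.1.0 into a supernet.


Original prefix: /27
Number of subnets: 8 = 2^3
New prefix = 27 - 3 = 24
Supernet: 119.28.1.0/24


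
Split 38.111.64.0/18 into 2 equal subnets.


New prefix = 18 + 1 = 19
Each subnet has 8192 addresses
  38.111.64.0/19
  38.111.96.0/19
Subnets: 38.111.64.0/19, 38.111.96.0/19


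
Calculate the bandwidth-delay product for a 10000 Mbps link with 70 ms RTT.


BDP = bandwidth * RTT
= 10000 Mbps * 70 ms
= 10000 * 1e6 * 70 / 1000 bits
= 700000000 bits
= 87500000 bytes
= 85449.2188 KB
BDP = 700000000 bits (87500000 bytes)


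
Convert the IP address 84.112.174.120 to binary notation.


84 = 01010100
112 = 01110000
174 = 10101110
120 = 01111000
Binary: 01010100.01110000.10101110.01111000


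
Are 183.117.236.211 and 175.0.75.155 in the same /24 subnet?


Mask: 255.255.255.0
183.117.236.211 AND mask = 183.117.236.0
175.0.75.155 AND mask = 175.0.75.0
No, different subnets (183.117.236.0 vs 175.0.75.0)


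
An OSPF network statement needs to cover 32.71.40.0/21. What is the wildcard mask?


Subnet mask: 255.255.248.0
Wildcard = 255.255.255.255 - subnet mask
255 - 255 = 0
255 - 255 = 0
255 - 248 = 7
255 - 0 = 255
Wildcard: 0.0.7.255


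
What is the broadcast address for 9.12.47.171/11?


Network: 9.0.0.0/11
Host bits = 21
Set all host bits to 1:
Broadcast: 9.31.255.255


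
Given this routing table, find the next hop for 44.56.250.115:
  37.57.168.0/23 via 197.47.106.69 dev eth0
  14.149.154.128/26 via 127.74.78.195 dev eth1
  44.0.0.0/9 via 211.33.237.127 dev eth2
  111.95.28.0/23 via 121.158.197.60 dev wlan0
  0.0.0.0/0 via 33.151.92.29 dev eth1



Longest prefix match for 44.56.250.115:
  /23 37.57.168.0: no
  /26 14.149.154.128: no
  /9 44.0.0.0: MATCH
  /23 111.95.28.0: no
  /0 0.0.0.0: MATCH
Selected: next-hop 211.33.237.127 via eth2 (matched /9)


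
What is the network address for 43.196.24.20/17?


IP:   00101011.11000100.00011000.00010100
Mask: 11111111.11111111.10000000.00000000
AND operation:
Net:  00101011.11000100.00000000.00000000
Network: 43.196.0.0/17


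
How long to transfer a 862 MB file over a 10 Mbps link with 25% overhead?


Effective throughput = 10 * (1 - 25/100) = 7.5 Mbps
File size in Mb = 862 * 8 = 6896 Mb
Time = 6896 / 7.5
Time = 919.4667 seconds


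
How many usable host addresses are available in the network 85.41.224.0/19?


Host bits = 32 - 19 = 13
Total addresses = 2^13 = 8192
Usable = total - 2 (network and broadcast)
Usable hosts: 8190


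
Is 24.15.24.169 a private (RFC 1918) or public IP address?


RFC 1918 private ranges:
  10.0.0.0/8 (10.0.0.0 - 10.255.255.255)
  172.16.0.0/12 (172.16.0.0 - 172.31.255.255)
  192.168.0.0/16 (192.168.0.0 - 192.168.255.255)
Public (not in any RFC 1918 range)


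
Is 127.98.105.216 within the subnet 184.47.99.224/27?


Subnet network: 184.47.99.224
Test IP AND mask: 127.98.105.192
No, 127.98.105.216 is not in 184.47.99.224/27


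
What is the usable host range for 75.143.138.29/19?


Network: 75.143.128.0
Broadcast: 75.143.159.255
First usable = network + 1
Last usable = broadcast - 1
Range: 75.143.128.1 to 75.143.159.254


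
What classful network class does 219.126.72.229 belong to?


First octet: 219
Binary: 11011011
110xxxxx -> Class C (192-223)
Class C, default mask 255.255.255.0 (/24)


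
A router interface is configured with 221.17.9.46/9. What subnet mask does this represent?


/9 means 9 network bits, 23 host bits
Binary: 11111111100000000000000000000000
Mask: 255.128.0.0


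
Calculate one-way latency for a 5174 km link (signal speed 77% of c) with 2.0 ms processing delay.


Speed = 0.77 * 3e5 km/s = 231000 km/s
Propagation delay = 5174 / 231000 = 0.0224 s = 22.3983 ms
Processing delay = 2.0 ms
Total one-way latency = 24.3983 ms


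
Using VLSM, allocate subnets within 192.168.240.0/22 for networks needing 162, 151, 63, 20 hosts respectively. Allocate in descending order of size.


162 hosts -> /24 (254 usable): 192.168.240.0/24
151 hosts -> /24 (254 usable): 192.168.241.0/24
63 hosts -> /25 (126 usable): 192.168.242.0/25
20 hosts -> /27 (30 usable): 192.168.242.128/27
Allocation: 192.168.240.0/24 (162 hosts, 254 usable); 192.168.241.0/24 (151 hosts, 254 usable); 192.168.242.0/25 (63 hosts, 126 usable); 192.168.242.128/27 (20 hosts, 30 usable)


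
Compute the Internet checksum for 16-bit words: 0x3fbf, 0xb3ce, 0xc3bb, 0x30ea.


Sum all words (with carry folding):
+ 0x3fbf = 0x3fbf
+ 0xb3ce = 0xf38d
+ 0xc3bb = 0xb749
+ 0x30ea = 0xe833
One's complement: ~0xe833
Checksum = 0x17cc


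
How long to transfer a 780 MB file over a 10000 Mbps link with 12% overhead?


Effective throughput = 10000 * (1 - 12/100) = 8800 Mbps
File size in Mb = 780 * 8 = 6240 Mb
Time = 6240 / 8800
Time = 0.7091 seconds


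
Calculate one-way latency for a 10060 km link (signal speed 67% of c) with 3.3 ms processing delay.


Speed = 0.67 * 3e5 km/s = 201000 km/s
Propagation delay = 10060 / 201000 = 0.05 s = 50.0498 ms
Processing delay = 3.3 ms
Total one-way latency = 53.3498 ms


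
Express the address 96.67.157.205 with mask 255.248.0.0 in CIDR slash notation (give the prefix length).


Binary: 11111111.11111000.00000000.00000000
Count leading 1s
Prefix: /13


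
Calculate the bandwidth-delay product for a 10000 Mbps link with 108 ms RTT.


BDP = bandwidth * RTT
= 10000 Mbps * 108 ms
= 10000 * 1e6 * 108 / 1000 bits
= 1080000000 bits
= 135000000 bytes
= 131835.9375 KB
BDP = 1080000000 bits (135000000 bytes)


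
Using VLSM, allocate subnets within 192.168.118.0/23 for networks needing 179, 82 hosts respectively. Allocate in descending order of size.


179 hosts -> /24 (254 usable): 192.168.118.0/24
82 hosts -> /25 (126 usable): 192.168.119.0/25
Allocation: 192.168.118.0/24 (179 hosts, 254 usable); 192.168.119.0/25 (82 hosts, 126 usable)
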